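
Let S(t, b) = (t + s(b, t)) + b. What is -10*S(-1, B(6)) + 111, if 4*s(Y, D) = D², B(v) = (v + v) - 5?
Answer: 97/2 ≈ 48.500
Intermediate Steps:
B(v) = -5 + 2*v (B(v) = 2*v - 5 = -5 + 2*v)
s(Y, D) = D²/4
S(t, b) = b + t + t²/4 (S(t, b) = (t + t²/4) + b = b + t + t²/4)
-10*S(-1, B(6)) + 111 = -10*((-5 + 2*6) - 1 + (¼)*(-1)²) + 111 = -10*((-5 + 12) - 1 + (¼)*1) + 111 = -10*(7 - 1 + ¼) + 111 = -10*25/4 + 111 = -125/2 + 111 = 97/2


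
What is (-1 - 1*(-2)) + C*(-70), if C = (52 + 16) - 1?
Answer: -4689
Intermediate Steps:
C = 67 (C = 68 - 1 = 67)
(-1 - 1*(-2)) + C*(-70) = (-1 - 1*(-2)) + 67*(-70) = (-1 + 2) - 4690 = 1 - 4690 = -4689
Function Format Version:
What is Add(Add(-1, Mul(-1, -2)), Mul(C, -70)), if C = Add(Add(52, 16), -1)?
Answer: -4689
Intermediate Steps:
C = 67 (C = Add(68, -1) = 67)
Add(Add(-1, Mul(-1, -2)), Mul(C, -70)) = Add(Add(-1, Mul(-1, -2)), Mul(67, -70)) = Add(Add(-1, 2), -4690) = Add(1, -4690) = -4689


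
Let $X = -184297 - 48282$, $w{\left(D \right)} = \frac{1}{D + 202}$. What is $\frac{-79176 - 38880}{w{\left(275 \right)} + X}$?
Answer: $\frac{28156356}{55470091} \approx 0.5076$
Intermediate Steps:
$w{\left(D \right)} = \frac{1}{202 + D}$
$X = -232579$ ($X = -184297 - 48282 = -232579$)
$\frac{-79176 - 38880}{w{\left(275 \right)} + X} = \frac{-79176 - 38880}{\frac{1}{202 + 275} - 232579} = \frac{-79176 - 38880}{\frac{1}{477} - 232579} = - \frac{118056}{\frac{1}{477} - 232579} = - \frac{118056}{- \frac{110940182}{477}} = \left(-118056\right) \left(- \frac{477}{110940182}\right) = \frac{28156356}{55470091}$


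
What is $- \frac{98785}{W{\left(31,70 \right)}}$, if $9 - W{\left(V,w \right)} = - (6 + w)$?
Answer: $- \frac{19757}{17} \approx -1162.2$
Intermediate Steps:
$W{\left(V,w \right)} = 15 + w$ ($W{\left(V,w \right)} = 9 - - (6 + w) = 9 - \left(-6 - w\right) = 9 + \left(6 + w\right) = 15 + w$)
$- \frac{98785}{W{\left(31,70 \right)}} = - \frac{98785}{15 + 70} = - \frac{98785}{85} = \left(-98785\right) \frac{1}{85} = - \frac{19757}{17}$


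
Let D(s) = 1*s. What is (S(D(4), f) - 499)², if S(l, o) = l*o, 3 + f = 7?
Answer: 233289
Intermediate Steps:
f = 4 (f = -3 + 7 = 4)
D(s) = s
(S(D(4), f) - 499)² = (4*4 - 499)² = (16 - 499)² = (-483)² = 233289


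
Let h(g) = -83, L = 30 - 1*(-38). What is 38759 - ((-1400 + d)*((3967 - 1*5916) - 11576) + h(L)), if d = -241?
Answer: -22155683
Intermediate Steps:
L = 68 (L = 30 + 38 = 68)
38759 - ((-1400 + d)*((3967 - 1*5916) - 11576) + h(L)) = 38759 - ((-1400 - 241)*((3967 - 1*5916) - 11576) - 83) = 38759 - (-1641*((3967 - 5916) - 11576) - 83) = 38759 - (-1641*(-1949 - 11576) - 83) = 38759 - (-1641*(-13525) - 83) = 38759 - (22194525 - 83) = 38759 - 1*22194442 = 38759 - 22194442 = -22155683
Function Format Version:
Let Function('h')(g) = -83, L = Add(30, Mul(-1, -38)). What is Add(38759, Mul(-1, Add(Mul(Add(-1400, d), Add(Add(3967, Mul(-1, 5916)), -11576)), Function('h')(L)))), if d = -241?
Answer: -22155683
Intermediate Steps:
L = 68 (L = Add(30, 38) = 68)
Add(38759, Mul(-1, Add(Mul(Add(-1400, d), Add(Add(3967, Mul(-1, 5916)), -11576)), Function('h')(L)))) = Add(38759, Mul(-1, Add(Mul(Add(-1400, -241), Add(Add(3967, Mul(-1, 5916)), -11576)), -83))) = Add(38759, Mul(-1, Add(Mul(-1641, Add(Add(3967, -5916), -11576)), -83))) = Add(38759, Mul(-1, Add(Mul(-1641, Add(-1949, -11576)), -83))) = Add(38759, Mul(-1, Add(Mul(-1641, -13525), -83))) = Add(38759, Mul(-1, Add(22194525, -83))) = Add(38759, Mul(-1, 22194442)) = Add(38759, -22194442) = -22155683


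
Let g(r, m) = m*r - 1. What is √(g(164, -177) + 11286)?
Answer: I*√17743 ≈ 133.2*I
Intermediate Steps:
g(r, m) = -1 + m*r
√(g(164, -177) + 11286) = √((-1 - 177*164) + 11286) = √((-1 - 29028) + 11286) = √(-29029 + 11286) = √(-17743) = I*√17743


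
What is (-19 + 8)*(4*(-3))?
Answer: 132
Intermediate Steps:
(-19 + 8)*(4*(-3)) = -11*(-12) = 132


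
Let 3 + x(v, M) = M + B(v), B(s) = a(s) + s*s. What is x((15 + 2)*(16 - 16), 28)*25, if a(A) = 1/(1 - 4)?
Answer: 1850/3 ≈ 616.67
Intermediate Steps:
a(A) = -⅓ (a(A) = 1/(-3) = -⅓)
B(s) = -⅓ + s² (B(s) = -⅓ + s*s = -⅓ + s²)
x(v, M) = -10/3 + M + v² (x(v, M) = -3 + (M + (-⅓ + v²)) = -3 + (-⅓ + M + v²) = -10/3 + M + v²)
x((15 + 2)*(16 - 16), 28)*25 = (-10/3 + 28 + ((15 + 2)*(16 - 16))²)*25 = (-10/3 + 28 + (17*0)²)*25 = (-10/3 + 28 + 0²)*25 = (-10/3 + 28 + 0)*25 = (74/3)*25 = 1850/3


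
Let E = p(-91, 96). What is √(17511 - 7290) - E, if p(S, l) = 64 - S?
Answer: -155 + √10221 ≈ -53.901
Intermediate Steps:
E = 155 (E = 64 - 1*(-91) = 64 + 91 = 155)
√(17511 - 7290) - E = √(17511 - 7290) - 1*155 = √10221 - 155 = -155 + √10221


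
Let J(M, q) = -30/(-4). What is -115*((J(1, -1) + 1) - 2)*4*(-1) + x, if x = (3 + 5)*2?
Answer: 3006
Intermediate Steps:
x = 16 (x = 8*2 = 16)
J(M, q) = 15/2 (J(M, q) = -30*(-1)/4 = -5*(-3/2) = 15/2)
-115*((J(1, -1) + 1) - 2)*4*(-1) + x = -115*((15/2 + 1) - 2)*4*(-1) + 16 = -115*(17/2 - 2)*(-4) + 16 = -1495*(-4)/2 + 16 = -115*(-26) + 16 = 2990 + 16 = 3006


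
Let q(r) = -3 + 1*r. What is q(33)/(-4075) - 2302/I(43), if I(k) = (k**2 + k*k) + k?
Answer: -1898576/3048915 ≈ -0.62271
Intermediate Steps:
I(k) = k + 2*k**2 (I(k) = (k**2 + k**2) + k = 2*k**2 + k = k + 2*k**2)
q(r) = -3 + r
q(33)/(-4075) - 2302/I(43) = (-3 + 33)/(-4075) - 2302*1/(43*(1 + 2*43)) = 30*(-1/4075) - 2302*1/(43*(1 + 86)) = -6/815 - 2302/(43*87) = -6/815 - 2302/3741 = -1898576/3048915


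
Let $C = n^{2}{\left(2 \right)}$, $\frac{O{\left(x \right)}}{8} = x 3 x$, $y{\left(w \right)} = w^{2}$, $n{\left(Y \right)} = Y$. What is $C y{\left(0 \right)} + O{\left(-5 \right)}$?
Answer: $600$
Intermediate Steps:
$O{\left(x \right)} = 24 x^{2}$ ($O{\left(x \right)} = 8 x 3 x = 8 \cdot 3 x x = 8 \cdot 3 x^{2} = 24 x^{2}$)
$C = 4$ ($C = 2^{2} = 4$)
$C y{\left(0 \right)} + O{\left(-5 \right)} = 4 \cdot 0^{2} + 24 \left(-5\right)^{2} = 4 \cdot 0 + 24 \cdot 25 = 0 + 600 = 600$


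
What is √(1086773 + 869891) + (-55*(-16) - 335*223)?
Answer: -73825 + 2*√489166 ≈ -72426.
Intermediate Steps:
√(1086773 + 869891) + (-55*(-16) - 335*223) = √1956664 + (880 - 74705) = 2*√489166 - 73825 = -73825 + 2*√489166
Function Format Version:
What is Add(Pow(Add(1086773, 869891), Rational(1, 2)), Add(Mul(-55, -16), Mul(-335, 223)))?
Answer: Add(-73825, Mul(2, Pow(489166, Rational(1, 2)))) ≈ -72426.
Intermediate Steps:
Add(Pow(Add(1086773, 869891), Rational(1, 2)), Add(Mul(-55, -16), Mul(-335, 223))) = Add(Pow(1956664, Rational(1, 2)), Add(880, -74705)) = Add(Mul(2, Pow(489166, Rational(1, 2))), -73825) = Add(-73825, Mul(2, Pow(489166, Rational(1, 2))))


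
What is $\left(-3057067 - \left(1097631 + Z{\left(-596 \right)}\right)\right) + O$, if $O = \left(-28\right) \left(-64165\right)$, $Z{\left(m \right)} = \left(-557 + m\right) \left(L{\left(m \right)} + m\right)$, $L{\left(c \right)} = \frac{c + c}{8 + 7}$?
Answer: $- \frac{47053366}{15} \approx -3.1369 \cdot 10^{6}$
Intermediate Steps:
$L{\left(c \right)} = \frac{2 c}{15}$
$Z{\left(m \right)} = \frac{17 m \left(-557 + m\right)}{15}$ ($Z{\left(m \right)} = \left(-557 + m\right) \left(\frac{2 m}{15} + m\right) = \left(-557 + m\right) \frac{17 m}{15} = \frac{17 m \left(-557 + m\right)}{15}$)
$O = 1796620$
$\left(-3057067 - \left(1097631 + Z{\left(-596 \right)}\right)\right) + O = \left(-3057067 - \left(1097631 + \frac{17}{15} \left(-596\right) \left(-557 - 596\right)\right)\right) + 1796620 = \left(-3057067 - \left(1097631 + \frac{17}{15} \left(-596\right) \left(-1153\right)\right)\right) + 1796620 = \left(-3057067 - \frac{28146661}{15}\right) + 1796620 = - \frac{74002666}{15} + 1796620 = - \frac{47053366}{15}$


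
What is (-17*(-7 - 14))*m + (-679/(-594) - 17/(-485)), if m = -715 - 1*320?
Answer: -106447475137/288090 ≈ -3.6949e+5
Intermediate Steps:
m = -1035 (m = -715 - 320 = -1035)
(-17*(-7 - 14))*m + (-679/(-594) - 17/(-485)) = -17*(-7 - 14)*(-1035) + (-679/(-594) - 17/(-485)) = -17*(-21)*(-1035) + (-679*(-1/594) - 17*(-1/485)) = 357*(-1035) + (679/594 + 17/485) = -369495 + 339413/288090 = -106447475137/288090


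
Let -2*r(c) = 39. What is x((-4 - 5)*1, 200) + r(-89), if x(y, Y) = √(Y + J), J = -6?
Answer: -39/2 + √194 ≈ -5.5716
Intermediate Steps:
r(c) = -39/2 (r(c) = -½*39 = -39/2)
x(y, Y) = √(-6 + Y) (x(y, Y) = √(Y - 6) = √(-6 + Y))
x((-4 - 5)*1, 200) + r(-89) = √(-6 + 200) - 39/2 = √194 - 39/2 = -39/2 + √194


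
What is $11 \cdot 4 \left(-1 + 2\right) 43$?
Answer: $1892$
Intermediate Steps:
$11 \cdot 4 \left(-1 + 2\right) 43 = 11 \cdot 4 \cdot 1 \cdot 43 = 11 \cdot 4 \cdot 43 = 44 \cdot 43 = 1892$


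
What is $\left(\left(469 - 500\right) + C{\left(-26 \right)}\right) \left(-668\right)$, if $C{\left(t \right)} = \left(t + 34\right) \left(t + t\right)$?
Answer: $298596$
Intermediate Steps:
$C{\left(t \right)} = 2 t \left(34 + t\right)$ ($C{\left(t \right)} = \left(34 + t\right) 2 t = 2 t \left(34 + t\right)$)
$\left(\left(469 - 500\right) + C{\left(-26 \right)}\right) \left(-668\right) = \left(\left(469 - 500\right) + 2 \left(-26\right) \left(34 - 26\right)\right) \left(-668\right) = \left(\left(469 - 500\right) + 2 \left(-26\right) 8\right) \left(-668\right) = \left(-31 - 416\right) \left(-668\right) = \left(-447\right) \left(-668\right) = 298596$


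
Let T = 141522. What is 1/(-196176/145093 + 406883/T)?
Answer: 20533851546/31272655247 ≈ 0.65661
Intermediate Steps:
1/(-196176/145093 + 406883/T) = 1/(-196176/145093 + 406883/141522) = 1/(31272655247/20533851546) = 20533851546/31272655247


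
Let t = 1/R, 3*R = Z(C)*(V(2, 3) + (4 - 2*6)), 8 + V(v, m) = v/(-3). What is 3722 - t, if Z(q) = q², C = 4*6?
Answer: 11910401/3200 ≈ 3722.0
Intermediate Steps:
V(v, m) = -8 - v/3 (V(v, m) = -8 + v/(-3) = -8 + v*(-⅓) = -8 - v/3)
C = 24
R = -3200 (R = (24²*((-8 - ⅓*2) + (4 - 2*6)))/3 = (576*((-8 - ⅔) + (4 - 12)))/3 = (576*(-26/3 - 8))/3 = (576*(-50/3))/3 = (⅓)*(-9600) = -3200)
t = -1/3200 (t = 1/(-3200) = -1/3200 ≈ -0.00031250)
3722 - t = 3722 - 1*(-1/3200) = 3722 + 1/3200 = 11910401/3200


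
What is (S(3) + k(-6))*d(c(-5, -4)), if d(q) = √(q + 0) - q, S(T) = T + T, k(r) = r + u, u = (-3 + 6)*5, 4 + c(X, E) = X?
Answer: 135 + 45*I ≈ 135.0 + 45.0*I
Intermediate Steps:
c(X, E) = -4 + X
u = 15 (u = 3*5 = 15)
k(r) = 15 + r (k(r) = r + 15 = 15 + r)
S(T) = 2*T
d(q) = √q - q
(S(3) + k(-6))*d(c(-5, -4)) = (2*3 + (15 - 6))*(√(-4 - 5) - (-4 - 5)) = (6 + 9)*(√(-9) - 1*(-9)) = 15*(3*I + 9) = 15*(9 + 3*I) = 135 + 45*I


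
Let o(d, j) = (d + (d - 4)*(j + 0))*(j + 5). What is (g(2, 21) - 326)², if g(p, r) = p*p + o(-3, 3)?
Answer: 264196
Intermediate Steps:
o(d, j) = (5 + j)*(d + j*(-4 + d)) (o(d, j) = (d + (-4 + d)*j)*(5 + j) = (d + j*(-4 + d))*(5 + j) = (5 + j)*(d + j*(-4 + d)))
g(p, r) = -192 + p² (g(p, r) = p*p + (-20*3 - 4*3² + 5*(-3) - 3*3² + 6*(-3)*3) = p² + (-60 - 4*9 - 15 - 3*9 - 54) = p² + (-60 - 36 - 15 - 27 - 54) = p² - 192 = -192 + p²)
(g(2, 21) - 326)² = ((-192 + 2²) - 326)² = ((-192 + 4) - 326)² = (-188 - 326)² = (-514)² = 264196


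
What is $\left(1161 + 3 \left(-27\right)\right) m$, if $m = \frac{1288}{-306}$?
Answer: $- \frac{77280}{17} \approx -4545.9$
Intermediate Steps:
$m = - \frac{644}{153}$ ($m = 1288 \left(- \frac{1}{306}\right) = - \frac{644}{153} \approx -4.2092$)
$\left(1161 + 3 \left(-27\right)\right) m = \left(1161 + 3 \left(-27\right)\right) \left(- \frac{644}{153}\right) = \left(1161 - 81\right) \left(- \frac{644}{153}\right) = 1080 \left(- \frac{644}{153}\right) = - \frac{77280}{17}$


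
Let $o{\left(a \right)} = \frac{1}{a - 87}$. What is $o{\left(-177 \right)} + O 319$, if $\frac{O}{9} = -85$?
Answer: $- \frac{64425241}{264} \approx -2.4404 \cdot 10^{5}$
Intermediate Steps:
$O = -765$ ($O = 9 \left(-85\right) = -765$)
$o{\left(a \right)} = \frac{1}{-87 + a}$
$o{\left(-177 \right)} + O 319 = \frac{1}{-87 - 177} - 244035 = \frac{1}{-264} - 244035 = - \frac{1}{264} - 244035 = - \frac{64425241}{264}$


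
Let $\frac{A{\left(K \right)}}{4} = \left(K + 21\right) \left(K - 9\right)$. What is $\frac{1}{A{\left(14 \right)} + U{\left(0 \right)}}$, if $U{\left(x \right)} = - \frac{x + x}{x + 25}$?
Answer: $\frac{1}{700} \approx 0.0014286$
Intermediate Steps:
$A{\left(K \right)} = 4 \left(-9 + K\right) \left(21 + K\right)$ ($A{\left(K \right)} = 4 \left(K + 21\right) \left(K - 9\right) = 4 \left(21 + K\right) \left(-9 + K\right) = 4 \left(-9 + K\right) \left(21 + K\right)$)
$U{\left(x \right)} = - \frac{2 x}{25 + x}$
$\frac{1}{A{\left(14 \right)} + U{\left(0 \right)}} = \frac{1}{\left(-756 + 4 \cdot 14^{2} + 48 \cdot 14\right) - \frac{0}{25 + 0}} = \frac{1}{\left(-756 + 4 \cdot 196 + 672\right) - \frac{0}{25}} = \frac{1}{\left(-756 + 784 + 672\right) - 0 \cdot \frac{1}{25}} = \frac{1}{700 + 0} = \frac{1}{700}$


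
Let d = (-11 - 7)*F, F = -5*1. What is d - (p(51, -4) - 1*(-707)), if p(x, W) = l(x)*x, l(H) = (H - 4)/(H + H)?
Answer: -1281/2 ≈ -640.50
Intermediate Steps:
l(H) = (-4 + H)/(2*H) (l(H) = (-4 + H)/((2*H)) = (-4 + H)*(1/(2*H)) = (-4 + H)/(2*H))
F = -5
p(x, W) = -2 + x/2 (p(x, W) = ((-4 + x)/(2*x))*x = -2 + x/2)
d = 90 (d = (-11 - 7)*(-5) = -18*(-5) = 90)
d - (p(51, -4) - 1*(-707)) = 90 - ((-2 + (½)*51) - 1*(-707)) = 90 - ((-2 + 51/2) + 707) = 90 - (47/2 + 707) = 90 - 1*1461/2 = 90 - 1461/2 = -1281/2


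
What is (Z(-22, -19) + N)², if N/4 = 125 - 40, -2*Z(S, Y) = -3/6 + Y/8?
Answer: 29844369/256 ≈ 1.1658e+5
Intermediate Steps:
Z(S, Y) = ¼ - Y/16 (Z(S, Y) = -(-3/6 + Y/8)/2 = -(-3*⅙ + Y*(⅛))/2 = -(-½ + Y/8)/2 = ¼ - Y/16)
N = 340 (N = 4*(125 - 40) = 4*85 = 340)
(Z(-22, -19) + N)² = ((¼ - 1/16*(-19)) + 340)² = ((¼ + 19/16) + 340)² = (23/16 + 340)² = (5463/16)² = 29844369/256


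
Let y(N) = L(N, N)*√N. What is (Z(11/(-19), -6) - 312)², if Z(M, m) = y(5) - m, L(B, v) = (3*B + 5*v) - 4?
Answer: 100116 - 22032*√5 ≈ 50851.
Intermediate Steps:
L(B, v) = -4 + 3*B + 5*v
y(N) = √N*(-4 + 8*N) (y(N) = (-4 + 3*N + 5*N)*√N = (-4 + 8*N)*√N = √N*(-4 + 8*N))
Z(M, m) = -m + 36*√5 (Z(M, m) = √5*(-4 + 8*5) - m = √5*(-4 + 40) - m = √5*36 - m = 36*√5 - m = -m + 36*√5)
(Z(11/(-19), -6) - 312)² = ((-1*(-6) + 36*√5) - 312)² = ((6 + 36*√5) - 312)² = (-306 + 36*√5)²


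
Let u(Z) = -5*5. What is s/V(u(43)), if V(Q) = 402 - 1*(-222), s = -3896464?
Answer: -18733/3 ≈ -6244.3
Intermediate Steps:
u(Z) = -25
V(Q) = 624 (V(Q) = 402 + 222 = 624)
s/V(u(43)) = -3896464/624 = -3896464*1/624 = -18733/3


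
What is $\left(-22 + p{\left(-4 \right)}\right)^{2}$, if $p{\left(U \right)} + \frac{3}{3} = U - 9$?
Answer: $1296$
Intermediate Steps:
$p{\left(U \right)} = -10 + U$ ($p{\left(U \right)} = -1 + \left(U - 9\right) = -1 + \left(-9 + U\right) = -10 + U$)
$\left(-22 + p{\left(-4 \right)}\right)^{2} = \left(-22 - 14\right)^{2} = \left(-36\right)^{2} = 1296$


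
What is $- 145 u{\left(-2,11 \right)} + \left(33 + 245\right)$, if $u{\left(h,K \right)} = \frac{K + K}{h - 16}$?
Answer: $\frac{4097}{9} \approx 455.22$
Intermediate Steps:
$u{\left(h,K \right)} = \frac{2 K}{-16 + h}$
$- 145 u{\left(-2,11 \right)} + \left(33 + 245\right) = - 145 \cdot 2 \cdot 11 \frac{1}{-16 - 2} + \left(33 + 245\right) = - 145 \cdot 2 \cdot 11 \frac{1}{-18} + 278 = - 145 \cdot 2 \cdot 11 \left(- \frac{1}{18}\right) + 278 = \left(-145\right) \left(- \frac{11}{9}\right) + 278 = \frac{1595}{9} + 278 = \frac{4097}{9}$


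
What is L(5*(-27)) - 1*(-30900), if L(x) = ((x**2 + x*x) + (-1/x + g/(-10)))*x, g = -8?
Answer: -4889959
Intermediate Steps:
L(x) = x*(4/5 - 1/x + 2*x**2) (L(x) = ((x**2 + x*x) + (-1/x - 8/(-10)))*x = ((x**2 + x**2) + (-1/x - 8*(-1/10)))*x = (2*x**2 + (-1/x + 4/5))*x = (2*x**2 + (4/5 - 1/x))*x = (4/5 - 1/x + 2*x**2)*x = x*(4/5 - 1/x + 2*x**2))
L(5*(-27)) - 1*(-30900) = (-1 + 2*(5*(-27))**3 + 4*(5*(-27))/5) - 1*(-30900) = (-1 + 2*(-135)**3 + (4/5)*(-135)) + 30900 = (-1 + 2*(-2460375) - 108) + 30900 = (-1 - 4920750 - 108) + 30900 = -4920859 + 30900 = -4889959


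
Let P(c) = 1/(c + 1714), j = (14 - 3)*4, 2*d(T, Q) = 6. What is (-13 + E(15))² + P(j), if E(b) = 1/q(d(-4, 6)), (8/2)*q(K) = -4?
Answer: 344569/1758 ≈ 196.00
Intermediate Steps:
d(T, Q) = 3 (d(T, Q) = (½)*6 = 3)
q(K) = -1 (q(K) = (¼)*(-4) = -1)
j = 44 (j = 11*4 = 44)
E(b) = -1 (E(b) = 1/(-1) = -1)
P(c) = 1/(1714 + c)
(-13 + E(15))² + P(j) = (-13 - 1)² + 1/(1714 + 44) = (-14)² + 1/1758 = 196 + 1/1758 = 344569/1758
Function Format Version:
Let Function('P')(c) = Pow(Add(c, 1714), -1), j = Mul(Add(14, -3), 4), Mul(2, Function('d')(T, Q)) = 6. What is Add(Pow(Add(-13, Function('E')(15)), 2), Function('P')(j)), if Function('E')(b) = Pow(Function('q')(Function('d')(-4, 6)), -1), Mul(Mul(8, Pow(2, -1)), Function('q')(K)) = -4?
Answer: Rational(344569, 1758) ≈ 196.00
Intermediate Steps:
Function('d')(T, Q) = 3 (Function('d')(T, Q) = Mul(Rational(1, 2), 6) = 3)
Function('q')(K) = -1 (Function('q')(K) = Mul(Rational(1, 4), -4) = -1)
j = 44 (j = Mul(11, 4) = 44)
Function('E')(b) = -1 (Function('E')(b) = Pow(-1, -1) = -1)
Function('P')(c) = Pow(Add(1714, c), -1)
Add(Pow(Add(-13, Function('E')(15)), 2), Function('P')(j)) = Add(Pow(Add(-13, -1), 2), Pow(Add(1714, 44), -1)) = Add(Pow(-14, 2), Pow(1758, -1)) = Add(196, Rational(1, 1758)) = Rational(344569, 1758)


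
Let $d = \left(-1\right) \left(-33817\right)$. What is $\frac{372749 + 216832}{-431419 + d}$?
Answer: $- \frac{65509}{44178} \approx -1.4828$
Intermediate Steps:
$d = 33817$
$\frac{372749 + 216832}{-431419 + d} = \frac{372749 + 216832}{-431419 + 33817} = \frac{589581}{-397602} = 589581 \left(- \frac{1}{397602}\right) = - \frac{65509}{44178}$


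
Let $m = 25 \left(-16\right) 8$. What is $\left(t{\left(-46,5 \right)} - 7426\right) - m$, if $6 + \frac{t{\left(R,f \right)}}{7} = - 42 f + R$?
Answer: $-6060$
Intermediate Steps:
$t{\left(R,f \right)} = -42 - 294 f + 7 R$ ($t{\left(R,f \right)} = -42 + 7 \left(- 42 f + R\right) = -42 + 7 \left(R - 42 f\right) = -42 + \left(- 294 f + 7 R\right) = -42 - 294 f + 7 R$)
$m = -3200$ ($m = \left(-400\right) 8 = -3200$)
$\left(t{\left(-46,5 \right)} - 7426\right) - m = \left(\left(-42 - 1470 + 7 \left(-46\right)\right) - 7426\right) - -3200 = \left(\left(-42 - 1470 - 322\right) - 7426\right) + 3200 = \left(-1834 - 7426\right) + 3200 = -9260 + 3200 = -6060$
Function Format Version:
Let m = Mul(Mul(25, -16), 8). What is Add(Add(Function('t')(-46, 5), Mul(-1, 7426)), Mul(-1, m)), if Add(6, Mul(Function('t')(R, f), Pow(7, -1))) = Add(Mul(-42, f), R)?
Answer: -6060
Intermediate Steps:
Function('t')(R, f) = Add(-42, Mul(-294, f), Mul(7, R)) (Function('t')(R, f) = Add(-42, Mul(7, Add(Mul(-42, f), R))) = Add(-42, Mul(7, Add(R, Mul(-42, f)))) = Add(-42, Add(Mul(-294, f), Mul(7, R))) = Add(-42, Mul(-294, f), Mul(7, R)))
m = -3200 (m = Mul(-400, 8) = -3200)
Add(Add(Function('t')(-46, 5), Mul(-1, 7426)), Mul(-1, m)) = Add(Add(Add(-42, Mul(-294, 5), Mul(7, -46)), Mul(-1, 7426)), Mul(-1, -3200)) = Add(Add(Add(-42, -1470, -322), -7426), 3200) = Add(Add(-1834, -7426), 3200) = Add(-9260, 3200) = -6060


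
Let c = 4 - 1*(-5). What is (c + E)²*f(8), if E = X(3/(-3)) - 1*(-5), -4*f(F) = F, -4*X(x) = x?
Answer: -3249/8 ≈ -406.13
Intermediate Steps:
X(x) = -x/4
c = 9 (c = 4 + 5 = 9)
f(F) = -F/4
E = 21/4 (E = -3/(4*(-3)) - 1*(-5) = -3*(-1)/(4*3) + 5 = -¼*(-1) + 5 = ¼ + 5 = 21/4 ≈ 5.2500)
(c + E)²*f(8) = (9 + 21/4)²*(-¼*8) = (57/4)²*(-2) = (3249/16)*(-2) = -3249/8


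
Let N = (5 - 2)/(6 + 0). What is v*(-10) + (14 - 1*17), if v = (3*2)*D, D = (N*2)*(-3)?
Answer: 177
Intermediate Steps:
N = ½ (N = 3/6 = 3*(⅙) = ½ ≈ 0.50000)
D = -3 (D = ((½)*2)*(-3) = 1*(-3) = -3)
v = -18 (v = (3*2)*(-3) = 6*(-3) = -18)
v*(-10) + (14 - 1*17) = -18*(-10) + (14 - 1*17) = 180 + (14 - 17) = 180 - 3 = 177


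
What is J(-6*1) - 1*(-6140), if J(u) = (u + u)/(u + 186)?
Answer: 92099/15 ≈ 6139.9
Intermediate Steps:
J(u) = 2*u/(186 + u) (J(u) = (2*u)/(186 + u) = 2*u/(186 + u))
J(-6*1) - 1*(-6140) = 2*(-6*1)/(186 - 6*1) - 1*(-6140) = 2*(-6)/(186 - 6) + 6140 = 2*(-6)/180 + 6140 = 2*(-6)*(1/180) + 6140 = -1/15 + 6140 = 92099/15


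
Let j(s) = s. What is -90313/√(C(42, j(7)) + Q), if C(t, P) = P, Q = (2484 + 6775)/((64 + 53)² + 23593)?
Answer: -90313*√10074826706/270233 ≈ -33545.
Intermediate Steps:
Q = 9259/37282 (Q = 9259/(117² + 23593) = 9259/(13689 + 23593) = 9259/37282 ≈ 0.24835)
-90313/√(C(42, j(7)) + Q) = -90313/√(7 + 9259/37282) = -90313*√10074826706/270233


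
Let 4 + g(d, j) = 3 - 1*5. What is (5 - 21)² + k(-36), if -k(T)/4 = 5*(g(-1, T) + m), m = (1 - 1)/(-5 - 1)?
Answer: 376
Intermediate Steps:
g(d, j) = -6 (g(d, j) = -4 + (3 - 1*5) = -4 + (3 - 5) = -4 - 2 = -6)
m = 0 (m = 0/(-6) = 0*(-⅙) = 0)
k(T) = 120 (k(T) = -20*(-6 + 0) = -20*(-6) = -4*(-30) = 120)
(5 - 21)² + k(-36) = (5 - 21)² + 120 = (-16)² + 120 = 256 + 120 = 376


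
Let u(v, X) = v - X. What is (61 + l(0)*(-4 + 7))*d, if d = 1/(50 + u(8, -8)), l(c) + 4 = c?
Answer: 49/66 ≈ 0.74242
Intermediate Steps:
l(c) = -4 + c
d = 1/66 (d = 1/(50 + (8 - 1*(-8))) = 1/(50 + (8 + 8)) = 1/(50 + 16) = 1/66 ≈ 0.015152)
(61 + l(0)*(-4 + 7))*d = (61 + (-4 + 0)*(-4 + 7))*(1/66) = (61 - 4*3)*(1/66) = (61 - 12)*(1/66) = 49*(1/66) = 49/66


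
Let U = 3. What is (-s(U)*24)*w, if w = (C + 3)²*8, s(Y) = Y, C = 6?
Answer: -46656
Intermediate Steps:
w = 648 (w = (6 + 3)²*8 = 9²*8 = 81*8 = 648)
(-s(U)*24)*w = (-1*3*24)*648 = -3*24*648 = -72*648 = -46656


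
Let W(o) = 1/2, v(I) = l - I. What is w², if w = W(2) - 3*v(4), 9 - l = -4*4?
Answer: 15625/4 ≈ 3906.3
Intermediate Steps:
l = 25 (l = 9 - (-4)*4 = 9 - 1*(-16) = 9 + 16 = 25)
v(I) = 25 - I
W(o) = ½
w = -125/2 (w = ½ - 3*(25 - 1*4) = ½ - 3*(25 - 4) = ½ - 3*21 = ½ - 63 = -125/2 ≈ -62.500)
w² = (-125/2)² = 15625/4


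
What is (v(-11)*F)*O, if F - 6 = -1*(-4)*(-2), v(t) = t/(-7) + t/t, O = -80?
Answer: 2880/7 ≈ 411.43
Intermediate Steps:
v(t) = 1 - t/7 (v(t) = t*(-⅐) + 1 = -t/7 + 1 = 1 - t/7)
F = -2 (F = 6 - 1*(-4)*(-2) = 6 + 4*(-2) = 6 - 8 = -2)
(v(-11)*F)*O = ((1 - ⅐*(-11))*(-2))*(-80) = ((1 + 11/7)*(-2))*(-80) = ((18/7)*(-2))*(-80) = -36/7*(-80) = 2880/7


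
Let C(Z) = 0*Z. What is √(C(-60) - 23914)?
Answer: I*√23914 ≈ 154.64*I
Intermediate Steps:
C(Z) = 0
√(C(-60) - 23914) = √(0 - 23914) = √(-23914) = I*√23914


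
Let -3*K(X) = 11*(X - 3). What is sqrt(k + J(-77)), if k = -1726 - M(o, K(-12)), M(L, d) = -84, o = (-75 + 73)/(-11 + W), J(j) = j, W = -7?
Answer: 3*I*sqrt(191) ≈ 41.461*I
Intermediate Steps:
K(X) = 11 - 11*X/3 (K(X) = -11*(X - 3)/3 = -11*(-3 + X)/3 = -(-33 + 11*X)/3 = 11 - 11*X/3)
o = 1/9 (o = (-75 + 73)/(-11 - 7) = -2/(-18) = -2*(-1/18) = 1/9 ≈ 0.11111)
k = -1642 (k = -1726 - 1*(-84) = -1726 + 84 = -1642)
sqrt(k + J(-77)) = sqrt(-1642 - 77) = sqrt(-1719) = 3*I*sqrt(191)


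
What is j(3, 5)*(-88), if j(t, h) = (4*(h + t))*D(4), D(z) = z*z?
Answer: -45056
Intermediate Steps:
D(z) = z**2
j(t, h) = 64*h + 64*t (j(t, h) = (4*(h + t))*4**2 = (4*h + 4*t)*16 = 64*h + 64*t)
j(3, 5)*(-88) = (64*5 + 64*3)*(-88) = (320 + 192)*(-88) = 512*(-88) = -45056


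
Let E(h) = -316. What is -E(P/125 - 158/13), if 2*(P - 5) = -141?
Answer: 316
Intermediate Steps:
P = -131/2 (P = 5 + (1/2)*(-141) = 5 - 141/2 = -131/2 ≈ -65.500)
-E(P/125 - 158/13) = -1*(-316) = 316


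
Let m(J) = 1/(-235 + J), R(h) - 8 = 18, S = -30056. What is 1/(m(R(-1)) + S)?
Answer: -209/6281705 ≈ -3.3271e-5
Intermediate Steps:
R(h) = 26 (R(h) = 8 + 18 = 26)
1/(m(R(-1)) + S) = 1/(1/(-235 + 26) - 30056) = 1/(1/(-209) - 30056) = 1/(-1/209 - 30056) = 1/(-6281705/209) = -209/6281705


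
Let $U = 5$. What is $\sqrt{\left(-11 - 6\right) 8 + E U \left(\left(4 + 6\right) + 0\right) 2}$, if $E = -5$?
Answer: $2 i \sqrt{159} \approx 25.219 i$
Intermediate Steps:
$\sqrt{\left(-11 - 6\right) 8 + E U \left(\left(4 + 6\right) + 0\right) 2} = \sqrt{\left(-11 - 6\right) 8 + \left(-5\right) 5 \left(\left(4 + 6\right) + 0\right) 2} = \sqrt{\left(-17\right) 8 - 25 \left(10 + 0\right) 2} = \sqrt{-136 - 25 \cdot 10 \cdot 2} = \sqrt{-136 - 500} = \sqrt{-636} = 2 i \sqrt{159}$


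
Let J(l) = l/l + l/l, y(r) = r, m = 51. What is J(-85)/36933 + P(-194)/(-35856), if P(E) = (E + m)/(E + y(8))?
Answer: 2685671/82104718176 ≈ 3.2710e-5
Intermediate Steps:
J(l) = 2 (J(l) = 1 + 1 = 2)
P(E) = (51 + E)/(8 + E) (P(E) = (E + 51)/(E + 8) = (51 + E)/(8 + E))
J(-85)/36933 + P(-194)/(-35856) = 2/36933 + ((51 - 194)/(8 - 194))/(-35856) = 2*(1/36933) + (-143/(-186))*(-1/35856) = 2/36933 - 1/186*(-143)*(-1/35856) = 2/36933 + (143/186)*(-1/35856) = 2/36933 - 143/6669216 = 2685671/82104718176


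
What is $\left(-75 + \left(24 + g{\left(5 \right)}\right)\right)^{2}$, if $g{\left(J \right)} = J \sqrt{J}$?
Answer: $2726 - 510 \sqrt{5} \approx 1585.6$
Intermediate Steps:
$g{\left(J \right)} = J^{\frac{3}{2}}$
$\left(-75 + \left(24 + g{\left(5 \right)}\right)\right)^{2} = \left(-75 + \left(24 + 5^{\frac{3}{2}}\right)\right)^{2} = \left(-75 + \left(24 + 5 \sqrt{5}\right)\right)^{2} = \left(-51 + 5 \sqrt{5}\right)^{2}$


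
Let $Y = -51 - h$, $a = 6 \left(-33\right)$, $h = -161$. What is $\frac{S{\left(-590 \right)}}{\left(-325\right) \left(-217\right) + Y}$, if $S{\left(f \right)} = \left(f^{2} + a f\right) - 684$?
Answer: $\frac{27308}{4155} \approx 6.5723$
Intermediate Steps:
$a = -198$
$Y = 110$ ($Y = -51 - -161 = -51 + 161 = 110$)
$S{\left(f \right)} = -684 + f^{2} - 198 f$ ($S{\left(f \right)} = \left(f^{2} - 198 f\right) - 684 = -684 + f^{2} - 198 f$)
$\frac{S{\left(-590 \right)}}{\left(-325\right) \left(-217\right) + Y} = \frac{-684 + \left(-590\right)^{2} - -116820}{\left(-325\right) \left(-217\right) + 110} = \frac{-684 + 348100 + 116820}{70525 + 110} = \frac{464236}{70635} = 464236 \cdot \frac{1}{70635} = \frac{27308}{4155}$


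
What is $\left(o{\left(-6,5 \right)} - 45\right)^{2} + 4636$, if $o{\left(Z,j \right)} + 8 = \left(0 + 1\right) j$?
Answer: $6940$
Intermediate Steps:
$o{\left(Z,j \right)} = -8 + j$ ($o{\left(Z,j \right)} = -8 + \left(0 + 1\right) j = -8 + 1 j = -8 + j$)
$\left(o{\left(-6,5 \right)} - 45\right)^{2} + 4636 = \left(\left(-8 + 5\right) - 45\right)^{2} + 4636 = \left(-3 - 45\right)^{2} + 4636 = \left(-48\right)^{2} + 4636 = 2304 + 4636 = 6940$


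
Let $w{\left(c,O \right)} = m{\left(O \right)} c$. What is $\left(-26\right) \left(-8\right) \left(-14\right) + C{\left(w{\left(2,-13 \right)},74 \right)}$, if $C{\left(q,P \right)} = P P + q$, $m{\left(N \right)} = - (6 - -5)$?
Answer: $2542$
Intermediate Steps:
$m{\left(N \right)} = -11$ ($m{\left(N \right)} = - (6 + 5) = \left(-1\right) 11 = -11$)
$w{\left(c,O \right)} = - 11 c$
$C{\left(q,P \right)} = q + P^{2}$ ($C{\left(q,P \right)} = P^{2} + q = q + P^{2}$)
$\left(-26\right) \left(-8\right) \left(-14\right) + C{\left(w{\left(2,-13 \right)},74 \right)} = \left(-26\right) \left(-8\right) \left(-14\right) + \left(\left(-11\right) 2 + 74^{2}\right) = 208 \left(-14\right) + \left(-22 + 5476\right) = -2912 + 5454 = 2542$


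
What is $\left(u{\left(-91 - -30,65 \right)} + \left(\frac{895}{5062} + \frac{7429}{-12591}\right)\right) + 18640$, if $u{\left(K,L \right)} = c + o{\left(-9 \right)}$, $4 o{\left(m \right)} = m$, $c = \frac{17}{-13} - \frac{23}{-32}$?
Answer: $\frac{247067618390615}{13257013536} \approx 18637.0$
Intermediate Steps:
$c = - \frac{245}{416}$ ($c = 17 \left(- \frac{1}{13}\right) - - \frac{23}{32} = - \frac{17}{13} + \frac{23}{32} = - \frac{245}{416} \approx -0.58894$)
$o{\left(m \right)} = \frac{m}{4}$
$u{\left(K,L \right)} = - \frac{1181}{416}$ ($u{\left(K,L \right)} = - \frac{245}{416} + \frac{1}{4} \left(-9\right) = - \frac{245}{416} - \frac{9}{4} = - \frac{1181}{416}$)
$\left(u{\left(-91 - -30,65 \right)} + \left(\frac{895}{5062} + \frac{7429}{-12591}\right)\right) + 18640 = \left(- \frac{1181}{416} + \left(\frac{895}{5062} + \frac{7429}{-12591}\right)\right) + 18640 = \left(- \frac{1181}{416} + \left(895 \cdot \frac{1}{5062} + 7429 \left(- \frac{1}{12591}\right)\right)\right) + 18640 = \left(- \frac{1181}{416} + \left(\frac{895}{5062} - \frac{7429}{12591}\right)\right) + 18640 = \left(- \frac{1181}{416} - \frac{26336653}{63735642}\right) + 18640 = - \frac{43113920425}{13257013536} + 18640 = \frac{247067618390615}{13257013536}$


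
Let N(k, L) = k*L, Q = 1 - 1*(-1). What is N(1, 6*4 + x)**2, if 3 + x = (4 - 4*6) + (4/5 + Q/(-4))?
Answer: 169/100 ≈ 1.6900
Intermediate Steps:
Q = 2 (Q = 1 + 1 = 2)
x = -227/10 (x = -3 + ((4 - 4*6) + (4/5 + 2/(-4))) = -3 + ((4 - 24) + (4*(1/5) + 2*(-1/4))) = -3 + (-20 + (4/5 - 1/2)) = -3 + (-20 + 3/10) = -3 - 197/10 = -227/10 ≈ -22.700)
N(k, L) = L*k
N(1, 6*4 + x)**2 = ((6*4 - 227/10)*1)**2 = ((24 - 227/10)*1)**2 = ((13/10)*1)**2 = (13/10)**2 = 169/100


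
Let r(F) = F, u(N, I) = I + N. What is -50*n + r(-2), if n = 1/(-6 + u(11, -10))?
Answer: 8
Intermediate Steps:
n = -1/5 (n = 1/(-6 + (-10 + 11)) = 1/(-6 + 1) = 1/(-5) = -1/5 ≈ -0.20000)
-50*n + r(-2) = -50*(-1/5) - 2 = 10 - 2 = 8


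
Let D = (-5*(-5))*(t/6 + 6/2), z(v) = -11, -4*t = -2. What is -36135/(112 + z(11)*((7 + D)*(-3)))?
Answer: -16060/1283 ≈ -12.518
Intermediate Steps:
t = ½ (t = -¼*(-2) = ½ ≈ 0.50000)
D = 925/12 (D = (-5*(-5))*((½)/6 + 6/2) = 25*((½)*(⅙) + 6*(½)) = 25*(1/12 + 3) = 25*(37/12) = 925/12 ≈ 77.083)
-36135/(112 + z(11)*((7 + D)*(-3))) = -36135/(112 - 11*(7 + 925/12)*(-3)) = -36135/(112 - 11099*(-3)/12) = -36135/(112 - 11*(-1009/4)) = -36135/(112 + 11099/4) = -36135/11547/4 = -36135*4/11547 = -16060/1283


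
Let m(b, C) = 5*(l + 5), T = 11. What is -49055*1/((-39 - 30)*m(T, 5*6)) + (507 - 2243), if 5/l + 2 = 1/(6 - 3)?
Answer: -229757/138 ≈ -1664.9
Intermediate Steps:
l = -3 (l = 5/(-2 + 1/(6 - 3)) = 5/(-2 + 1/3) = 5/(-5/3) = 5*(-3/5) = -3)
m(b, C) = 10 (m(b, C) = 5*(-3 + 5) = 5*2 = 10)
-49055*1/((-39 - 30)*m(T, 5*6)) + (507 - 2243) = -49055*1/(10*(-39 - 30)) + (507 - 2243) = -49055/((-69*10)) - 1736 = -49055/(-690) - 1736 = -49055*(-1/690) - 1736 = 9811/138 - 1736 = -229757/138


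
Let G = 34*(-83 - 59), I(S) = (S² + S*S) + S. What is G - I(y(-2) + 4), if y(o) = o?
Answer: -4838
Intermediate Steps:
I(S) = S + 2*S² (I(S) = (S² + S²) + S = 2*S² + S = S + 2*S²)
G = -4828 (G = 34*(-142) = -4828)
G - I(y(-2) + 4) = -4828 - (-2 + 4)*(1 + 2*(-2 + 4)) = -4828 - 2*(1 + 2*2) = -4828 - 2*(1 + 4) = -4828 - 2*5 = -4828 - 1*10 = -4828 - 10 = -4838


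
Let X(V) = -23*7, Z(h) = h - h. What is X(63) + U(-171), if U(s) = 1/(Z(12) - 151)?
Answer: -24312/151 ≈ -161.01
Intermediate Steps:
Z(h) = 0
U(s) = -1/151 (U(s) = 1/(0 - 151) = 1/(-151) = -1/151)
X(V) = -161
X(63) + U(-171) = -161 - 1/151 = -24312/151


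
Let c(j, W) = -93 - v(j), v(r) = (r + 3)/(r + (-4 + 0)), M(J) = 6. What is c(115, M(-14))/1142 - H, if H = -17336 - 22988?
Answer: 5111540447/126762 ≈ 40324.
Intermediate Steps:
v(r) = (3 + r)/(-4 + r) (v(r) = (3 + r)/(r - 4) = (3 + r)/(-4 + r))
c(j, W) = -93 - (3 + j)/(-4 + j)
H = -40324
c(115, M(-14))/1142 - H = ((369 - 94*115)/(-4 + 115))/1142 - 1*(-40324) = ((369 - 10810)/111)*(1/1142) + 40324 = ((1/111)*(-10441))*(1/1142) + 40324 = -10441/111*1/1142 + 40324 = -10441/126762 + 40324 = 5111540447/126762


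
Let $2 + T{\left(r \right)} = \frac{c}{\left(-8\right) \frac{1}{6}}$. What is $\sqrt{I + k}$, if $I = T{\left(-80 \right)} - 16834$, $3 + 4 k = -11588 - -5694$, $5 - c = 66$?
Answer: $\frac{i \sqrt{73058}}{2} \approx 135.15 i$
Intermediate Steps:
$c = -61$ ($c = 5 - 66 = -61$)
$k = - \frac{5897}{4}$ ($k = - \frac{3}{4} + \frac{-11588 - -5694}{4} = - \frac{3}{4} + \frac{-11588 + 5694}{4} = - \frac{3}{4} + \frac{1}{4} \left(-5894\right) = - \frac{3}{4} - \frac{2947}{2} = - \frac{5897}{4} \approx -1474.3$)
$T{\left(r \right)} = \frac{175}{4}$ ($T{\left(r \right)} = -2 - \frac{61}{\left(-8\right) \frac{1}{6}} = -2 - \frac{61}{- \frac{4}{3}} = -2 - - \frac{183}{4} = -2 + \frac{183}{4} = \frac{175}{4}$)
$I = - \frac{67161}{4}$ ($I = \frac{175}{4} - 16834 = - \frac{67161}{4} \approx -16790.0$)
$\sqrt{I + k} = \sqrt{- \frac{67161}{4} - \frac{5897}{4}} = \sqrt{- \frac{36529}{2}} = \frac{i \sqrt{73058}}{2}$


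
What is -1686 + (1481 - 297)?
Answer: -502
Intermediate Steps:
-1686 + (1481 - 297) = -1686 + 1184 = -502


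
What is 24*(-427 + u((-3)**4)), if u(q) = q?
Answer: -8304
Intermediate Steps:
24*(-427 + u((-3)**4)) = 24*(-427 + (-3)**4) = 24*(-427 + 81) = 24*(-346) = -8304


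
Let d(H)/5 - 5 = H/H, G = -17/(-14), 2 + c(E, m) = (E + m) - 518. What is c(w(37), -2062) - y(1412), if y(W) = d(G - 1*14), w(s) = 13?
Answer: -2599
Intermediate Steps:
c(E, m) = -520 + E + m (c(E, m) = -2 + ((E + m) - 518) = -2 + (-518 + E + m) = -520 + E + m)
G = 17/14 (G = -17*(-1/14) = 17/14 ≈ 1.2143)
d(H) = 30 (d(H) = 25 + 5*(H/H) = 25 + 5*1 = 25 + 5 = 30)
y(W) = 30
c(w(37), -2062) - y(1412) = (-520 + 13 - 2062) - 1*30 = -2569 - 30 = -2599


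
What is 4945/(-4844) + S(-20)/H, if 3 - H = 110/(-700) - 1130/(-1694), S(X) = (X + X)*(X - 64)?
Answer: 19678867115/14594972 ≈ 1348.3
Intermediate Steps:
S(X) = 2*X*(-64 + X) (S(X) = (2*X)*(-64 + X) = 2*X*(-64 + X))
H = 3013/1210 (H = 3 - (110/(-700) - 1130/(-1694)) = 3 - (110*(-1/700) - 1130*(-1/1694)) = 3 - (-11/70 + 565/847) = 3 - 1*617/1210 = 3 - 617/1210 = 3013/1210 ≈ 2.4901)
4945/(-4844) + S(-20)/H = 4945/(-4844) + (2*(-20)*(-64 - 20))/(3013/1210) = 4945*(-1/4844) + (2*(-20)*(-84))*(1210/3013) = -4945/4844 + 3360*(1210/3013) = -4945/4844 + 4065600/3013 = 19678867115/14594972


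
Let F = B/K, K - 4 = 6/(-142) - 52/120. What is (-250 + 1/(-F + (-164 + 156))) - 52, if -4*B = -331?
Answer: -142748368/472627 ≈ -302.03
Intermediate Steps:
B = 331/4 (B = -1/4*(-331) = 331/4 ≈ 82.750)
K = 7507/2130 (K = 4 + (6/(-142) - 52/120) = 4 + (6*(-1/142) - 52*1/120) = 4 + (-3/71 - 13/30) = 4 - 1013/2130 = 7507/2130 ≈ 3.5244)
F = 352515/15014 (F = 331/(4*(7507/2130)) = (331/4)*(2130/7507) = 352515/15014 ≈ 23.479)
(-250 + 1/(-F + (-164 + 156))) - 52 = (-250 + 1/(-1*352515/15014 + (-164 + 156))) - 52 = (-250 + 1/(-352515/15014 - 8)) - 52 = (-250 + 1/(-472627/15014)) - 52 = (-250 - 15014/472627) - 52 = -118171764/472627 - 52 = -142748368/472627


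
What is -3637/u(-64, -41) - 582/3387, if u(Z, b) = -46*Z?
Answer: -4677309/3323776 ≈ -1.4072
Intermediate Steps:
-3637/u(-64, -41) - 582/3387 = -3637/((-46*(-64))) - 582/3387 = -3637/2944 - 582*1/3387 = -3637*1/2944 - 194/1129 = -3637/2944 - 194/1129 = -4677309/3323776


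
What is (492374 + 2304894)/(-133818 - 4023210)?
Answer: -699317/1039257 ≈ -0.67290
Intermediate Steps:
(492374 + 2304894)/(-133818 - 4023210) = 2797268/(-4157028) = 2797268*(-1/4157028) = -699317/1039257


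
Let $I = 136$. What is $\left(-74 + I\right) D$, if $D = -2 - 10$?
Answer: $-744$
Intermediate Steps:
$D = -12$ ($D = -2 - 10 = -12$)
$\left(-74 + I\right) D = \left(-74 + 136\right) \left(-12\right) = 62 \left(-12\right) = -744$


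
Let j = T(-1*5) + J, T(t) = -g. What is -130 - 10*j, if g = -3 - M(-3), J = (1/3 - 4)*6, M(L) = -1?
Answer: 70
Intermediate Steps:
J = -22 (J = (1/3 - 4)*6 = -11/3*6 = -22)
g = -2 (g = -3 - 1*(-1) = -3 + 1 = -2)
T(t) = 2 (T(t) = -1*(-2) = 2)
j = -20 (j = 2 - 22 = -20)
-130 - 10*j = -130 - 10*(-20) = -130 + 200 = 70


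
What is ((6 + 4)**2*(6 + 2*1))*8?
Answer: 6400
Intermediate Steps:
((6 + 4)**2*(6 + 2*1))*8 = (10**2*(6 + 2))*8 = (100*8)*8 = 800*8 = 6400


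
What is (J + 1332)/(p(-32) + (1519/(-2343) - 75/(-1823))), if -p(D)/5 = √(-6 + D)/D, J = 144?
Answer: -8371182146840764416/12109459448215403 - 2154240859917199680*I*√38/12109459448215403 ≈ -691.29 - 1096.6*I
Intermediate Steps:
p(D) = -5*√(-6 + D)/D
(J + 1332)/(p(-32) + (1519/(-2343) - 75/(-1823))) = (144 + 1332)/(-5*√(-6 - 32)/(-32) + (1519/(-2343) - 75/(-1823))) = 1476/(-5*(-1/32)*√(-38) + (1519*(-1/2343) - 75*(-1/1823))) = 1476/(-5*(-1/32)*I*√38 + (-1519/2343 + 75/1823)) = 1476/(5*I*√38/32 - 2593412/4271289) = 1476/(-2593412/4271289 + 5*I*√38/32)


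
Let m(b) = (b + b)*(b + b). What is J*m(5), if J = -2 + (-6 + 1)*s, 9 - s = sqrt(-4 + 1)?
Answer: -4700 + 500*I*sqrt(3) ≈ -4700.0 + 866.03*I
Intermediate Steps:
s = 9 - I*sqrt(3) (s = 9 - sqrt(-4 + 1) = 9 - sqrt(-3) = 9 - I*sqrt(3) ≈ 9.0 - 1.732*I)
m(b) = 4*b**2 (m(b) = (2*b)*(2*b) = 4*b**2)
J = -47 + 5*I*sqrt(3) (J = -2 + (-6 + 1)*(9 - I*sqrt(3)) = -2 - 5*(9 - I*sqrt(3)) = -2 + (-45 + 5*I*sqrt(3)) = -47 + 5*I*sqrt(3) ≈ -47.0 + 8.6602*I)
J*m(5) = (-47 + 5*I*sqrt(3))*(4*5**2) = (-47 + 5*I*sqrt(3))*(4*25) = (-47 + 5*I*sqrt(3))*100 = -4700 + 500*I*sqrt(3)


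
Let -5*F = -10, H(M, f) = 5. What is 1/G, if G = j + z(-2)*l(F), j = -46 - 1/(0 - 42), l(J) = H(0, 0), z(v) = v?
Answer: -42/2351 ≈ -0.017865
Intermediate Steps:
F = 2 (F = -1/5*(-10) = 2)
l(J) = 5
j = -1931/42 (j = -46 - 1/(-42) = -46 - 1*(-1/42) = -46 + 1/42 = -1931/42 ≈ -45.976)
G = -2351/42 (G = -1931/42 - 2*5 = -1931/42 - 10 = -2351/42 ≈ -55.976)
1/G = 1/(-2351/42) = -42/2351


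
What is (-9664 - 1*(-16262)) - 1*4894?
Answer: 1704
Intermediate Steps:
(-9664 - 1*(-16262)) - 1*4894 = (-9664 + 16262) - 4894 = 6598 - 4894 = 1704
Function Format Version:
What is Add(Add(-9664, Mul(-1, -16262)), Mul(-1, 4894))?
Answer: 1704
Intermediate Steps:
Add(Add(-9664, Mul(-1, -16262)), Mul(-1, 4894)) = Add(Add(-9664, 16262), -4894) = Add(6598, -4894) = 1704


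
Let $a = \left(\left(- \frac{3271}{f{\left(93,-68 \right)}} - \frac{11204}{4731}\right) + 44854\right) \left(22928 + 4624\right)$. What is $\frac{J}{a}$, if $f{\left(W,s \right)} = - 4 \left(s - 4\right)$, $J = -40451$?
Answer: $- \frac{191373681}{5844863013311} \approx -3.2742 \cdot 10^{-5}$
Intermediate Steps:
$f{\left(W,s \right)} = 16 - 4 s$ ($f{\left(W,s \right)} = - 4 \left(-4 + s\right) = 16 - 4 s$)
$a = \frac{5844863013311}{4731}$ ($a = \left(\left(- \frac{3271}{16 - -272} - \frac{11204}{4731}\right) + 44854\right) \left(22928 + 4624\right) = \left(\left(- \frac{3271}{16 + 272} - \frac{11204}{4731}\right) + 44854\right) 27552 = \left(\left(- \frac{3271}{288} - \frac{11204}{4731}\right) + 44854\right) 27552 = \left(- \frac{6233951}{454176} + 44854\right) 27552 = \frac{20365376353}{454176} \cdot 27552 = \frac{5844863013311}{4731} \approx 1.2354 \cdot 10^{9}$)
$\frac{J}{a} = - \frac{40451}{\frac{5844863013311}{4731}} = \left(-40451\right) \frac{4731}{5844863013311} = - \frac{191373681}{5844863013311}$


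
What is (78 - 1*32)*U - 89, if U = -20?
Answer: -1009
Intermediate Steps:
(78 - 1*32)*U - 89 = (78 - 1*32)*(-20) - 89 = (78 - 32)*(-20) - 89 = 46*(-20) - 89 = -920 - 89 = -1009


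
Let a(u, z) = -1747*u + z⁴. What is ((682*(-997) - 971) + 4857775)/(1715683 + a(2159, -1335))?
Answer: 835370/635264778907 ≈ 1.3150e-6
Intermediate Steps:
a(u, z) = z⁴ - 1747*u
((682*(-997) - 971) + 4857775)/(1715683 + a(2159, -1335)) = ((682*(-997) - 971) + 4857775)/(1715683 + ((-1335)⁴ - 1747*2159)) = ((-679954 - 971) + 4857775)/(1715683 + (3176325950625 - 3771773)) = (-680925 + 4857775)/(1715683 + 3176322178852) = 4176850/3176323894535 = 4176850*(1/3176323894535) = 835370/635264778907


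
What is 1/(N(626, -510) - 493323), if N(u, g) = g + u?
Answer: -1/493207 ≈ -2.0275e-6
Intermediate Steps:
1/(N(626, -510) - 493323) = 1/((-510 + 626) - 493323) = 1/(116 - 493323) = 1/(-493207) = -1/493207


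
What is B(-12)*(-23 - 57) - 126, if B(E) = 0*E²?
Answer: -126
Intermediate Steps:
B(E) = 0
B(-12)*(-23 - 57) - 126 = 0*(-23 - 57) - 126 = 0*(-80) - 126 = 0 - 126 = -126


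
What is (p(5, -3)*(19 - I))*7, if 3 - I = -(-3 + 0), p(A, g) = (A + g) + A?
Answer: 931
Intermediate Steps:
p(A, g) = g + 2*A
I = 0 (I = 3 - (-1)*(-3 + 0) = 3 - (-1)*(-3) = 3 - 1*3 = 3 - 3 = 0)
(p(5, -3)*(19 - I))*7 = ((-3 + 2*5)*(19 - 1*0))*7 = ((-3 + 10)*(19 + 0))*7 = (7*19)*7 = 133*7 = 931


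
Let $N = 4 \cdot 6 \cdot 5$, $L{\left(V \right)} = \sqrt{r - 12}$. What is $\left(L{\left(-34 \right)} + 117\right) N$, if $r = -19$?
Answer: $14040 + 120 i \sqrt{31} \approx 14040.0 + 668.13 i$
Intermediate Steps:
$L{\left(V \right)} = i \sqrt{31}$ ($L{\left(V \right)} = \sqrt{-19 - 12} = \sqrt{-31} = i \sqrt{31}$)
$N = 120$ ($N = 24 \cdot 5 = 120$)
$\left(L{\left(-34 \right)} + 117\right) N = \left(i \sqrt{31} + 117\right) 120 = \left(117 + i \sqrt{31}\right) 120 = 14040 + 120 i \sqrt{31}$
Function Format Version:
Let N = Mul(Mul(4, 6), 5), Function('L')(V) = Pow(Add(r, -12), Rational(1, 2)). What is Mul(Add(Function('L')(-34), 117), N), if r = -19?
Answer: Add(14040, Mul(120, I, Pow(31, Rational(1, 2)))) ≈ Add(14040., Mul(668.13, I))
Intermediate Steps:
Function('L')(V) = Mul(I, Pow(31, Rational(1, 2))) (Function('L')(V) = Pow(Add(-19, -12), Rational(1, 2)) = Pow(-31, Rational(1, 2)) = Mul(I, Pow(31, Rational(1, 2))))
N = 120 (N = Mul(24, 5) = 120)
Mul(Add(Function('L')(-34), 117), N) = Mul(Add(Mul(I, Pow(31, Rational(1, 2))), 117), 120) = Mul(Add(117, Mul(I, Pow(31, Rational(1, 2)))), 120) = Add(14040, Mul(120, I, Pow(31, Rational(1, 2))))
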